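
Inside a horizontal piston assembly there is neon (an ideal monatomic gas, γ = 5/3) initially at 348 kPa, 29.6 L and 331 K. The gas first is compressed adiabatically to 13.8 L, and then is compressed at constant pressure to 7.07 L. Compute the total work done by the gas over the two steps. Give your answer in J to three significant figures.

W_total ≈ -18600 J

Step 1 (adiabatic): W = (P₁V₁ − P₂V₂)/(γ−1) = (10301 − 17132)/0.667 = -10247 J.
After step 1: P = 1241 kPa, V = 13.8 L, T = 550.5 K.
Step 2 (isobaric): W = PΔV = (1241 kPa)(7.07 − 13.8 L) = -8355 J.
W_total = -10247 − 8355 = -18602 J.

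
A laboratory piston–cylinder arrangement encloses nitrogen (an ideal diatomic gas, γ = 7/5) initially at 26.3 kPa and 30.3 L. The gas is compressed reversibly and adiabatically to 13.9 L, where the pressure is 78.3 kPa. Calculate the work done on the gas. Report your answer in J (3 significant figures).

W ≈ 729 J

Adiabatic: W = (P₁V₁ − P₂V₂)/(γ − 1) with γ = 7/5.
P₁V₁ = 796.9 J, P₂V₂ = 1088 J.
W = (796.9 − 1088) / 0.4 = -728.7 J.
Work on gas = −W_by = 728.7 J.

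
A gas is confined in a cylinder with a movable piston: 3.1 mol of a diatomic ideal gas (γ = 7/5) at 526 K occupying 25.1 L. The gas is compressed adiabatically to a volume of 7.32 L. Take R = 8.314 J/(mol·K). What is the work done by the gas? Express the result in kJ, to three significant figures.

Adiabatic: TV^(γ−1) = const with γ = 7/5.
T₂ = T₁ (V₁/V₂)^(γ−1) = 526 × (25.1/7.32)^0.4 = 526 × 1.637 = 861.1 K.
W_by = nCᵥ(T₁ − T₂) = (3.1)(20.79)(526 − 861.1) = -21591 J.

W ≈ -21.6 kJ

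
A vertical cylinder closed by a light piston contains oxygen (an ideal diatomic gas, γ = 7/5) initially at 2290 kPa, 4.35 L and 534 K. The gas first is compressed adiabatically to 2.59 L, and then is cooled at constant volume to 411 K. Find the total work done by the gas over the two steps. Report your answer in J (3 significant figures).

Step 1 (adiabatic): W = (P₁V₁ − P₂V₂)/(γ−1) = (9962 − 12257)/0.4 = -5740 J.
Step 2 (isochoric): W = 0 (constant volume).
W_total = -5740 + 0 = -5740 J.

W_total ≈ -5740 J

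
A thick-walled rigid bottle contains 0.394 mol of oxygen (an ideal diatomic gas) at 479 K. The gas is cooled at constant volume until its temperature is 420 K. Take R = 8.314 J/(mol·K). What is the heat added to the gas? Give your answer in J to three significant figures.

Q ≈ -483 J

Constant volume ⇒ W = 0, so Q = ΔU = nCᵥΔT with Cᵥ = 5R/2 = 20.79 J/(mol·K).
ΔU = (0.394)(20.79)(420 − 479) = -483.2 J.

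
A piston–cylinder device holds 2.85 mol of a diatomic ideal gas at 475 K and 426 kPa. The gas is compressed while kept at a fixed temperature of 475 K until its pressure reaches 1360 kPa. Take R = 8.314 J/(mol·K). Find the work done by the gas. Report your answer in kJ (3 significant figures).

W ≈ -13.1 kJ

Isothermal process: W = nRT ln(V₂/V₁) = nRT ln(P₁/P₂).
W = (2.85)(8.314)(475) × ln(426/1360)
  = 11255 × ln(0.3132) = 11255 × -1.161
W_by_gas = -13065 J.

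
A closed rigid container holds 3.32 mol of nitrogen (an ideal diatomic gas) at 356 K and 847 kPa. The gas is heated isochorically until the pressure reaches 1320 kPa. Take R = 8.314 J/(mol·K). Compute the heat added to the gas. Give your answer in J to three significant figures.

Constant volume ⇒ W = 0, so Q = ΔU = nCᵥΔT with Cᵥ = 5R/2 = 20.79 J/(mol·K).
At constant V, T₂/T₁ = P₂/P₁ ⇒ ΔT = T₁(P₂/P₁ − 1) = 356·(1320/847 − 1) = 198.8 K.
ΔU = (3.32)(20.79)(198.8) = 13719 J.

Q ≈ 13700 J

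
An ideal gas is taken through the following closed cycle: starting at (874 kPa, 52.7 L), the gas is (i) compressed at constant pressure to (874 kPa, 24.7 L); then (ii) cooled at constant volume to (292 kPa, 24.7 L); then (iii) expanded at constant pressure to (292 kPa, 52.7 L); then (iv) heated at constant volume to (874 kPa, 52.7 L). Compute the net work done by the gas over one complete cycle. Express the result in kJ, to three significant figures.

W_net ≈ -16.3 kJ

Constant-volume legs do no work.
W(i) = (874)(24.7 − 52.7) = -24472 J; W(iii) = (292)(52.7 − 24.7) = 8176 J.
W_net = -24472 + 8176 = -16296 J (the counter-clockwise enclosed area).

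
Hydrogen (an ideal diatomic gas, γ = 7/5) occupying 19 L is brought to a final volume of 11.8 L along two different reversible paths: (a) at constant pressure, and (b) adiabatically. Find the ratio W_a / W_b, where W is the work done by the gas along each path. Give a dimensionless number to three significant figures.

Path (a) isobaric: W = P₁(V₂ − V₁) → W_a/(P₁V₁) = -0.3789.
Path (b) adiabatic: W = P₁V₁(1 − (V₁/V₂)^(γ−1))/(γ−1) → W_b/(P₁V₁) = -0.5247.
W_a / W_b = -0.3789 / -0.5247 = 0.7222.

W_a / W_b ≈ 0.722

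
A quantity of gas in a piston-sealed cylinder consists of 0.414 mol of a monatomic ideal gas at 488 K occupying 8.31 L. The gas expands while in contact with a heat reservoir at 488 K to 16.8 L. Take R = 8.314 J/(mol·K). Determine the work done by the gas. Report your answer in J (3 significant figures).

Isothermal: W = nRT ln(V₂/V₁).
W = (0.414)(8.314)(488) × ln(16.8/8.31)
  = 1680 × 0.7039
W_by_gas = 1182 J.

W ≈ 1180 J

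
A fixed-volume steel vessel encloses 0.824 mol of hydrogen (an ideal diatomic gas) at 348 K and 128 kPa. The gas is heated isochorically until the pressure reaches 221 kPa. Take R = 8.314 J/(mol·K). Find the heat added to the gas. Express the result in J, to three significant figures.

Q ≈ 4330 J

Constant volume ⇒ W = 0, so Q = ΔU = nCᵥΔT with Cᵥ = 5R/2 = 20.79 J/(mol·K).
At constant V, T₂/T₁ = P₂/P₁ ⇒ ΔT = T₁(P₂/P₁ − 1) = 348·(221/128 − 1) = 252.8 K.
ΔU = (0.824)(20.79)(252.8) = 4330 J.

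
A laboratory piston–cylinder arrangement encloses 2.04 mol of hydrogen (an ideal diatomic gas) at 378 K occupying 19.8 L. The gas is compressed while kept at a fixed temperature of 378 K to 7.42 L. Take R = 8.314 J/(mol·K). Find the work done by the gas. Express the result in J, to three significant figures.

Isothermal: W = nRT ln(V₂/V₁).
W = (2.04)(8.314)(378) × ln(7.42/19.8)
  = 6411 × -0.9815
W_by_gas = -6293 J.

W ≈ -6290 J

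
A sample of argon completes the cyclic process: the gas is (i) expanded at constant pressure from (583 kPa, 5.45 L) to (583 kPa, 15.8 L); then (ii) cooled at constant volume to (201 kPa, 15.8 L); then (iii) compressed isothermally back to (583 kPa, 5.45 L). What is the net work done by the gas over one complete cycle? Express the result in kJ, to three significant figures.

W_net ≈ 2.65 kJ

Leg (i): W = PΔV = (583)(15.8 − 5.45) = 6034 J.
Leg (ii): W = 0.
Leg (iii): W = PᵢVᵢ ln(V_f/Vᵢ) = (3176) ln(5.45/15.8) = -3380 J.
W_net = 6034 − 3380 = 2654 J.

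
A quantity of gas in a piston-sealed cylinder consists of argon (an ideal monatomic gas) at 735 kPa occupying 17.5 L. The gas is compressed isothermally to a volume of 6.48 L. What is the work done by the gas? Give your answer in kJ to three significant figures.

W ≈ -12.8 kJ

Isothermal: W = nRT ln(V₂/V₁) = P₁V₁ ln(V₂/V₁).
P₁V₁ = (735 kPa)(17.5 L) = 12862 J.
W = 12862 × ln(6.48/17.5) = 12862 × -0.9935
W_by_gas = -12779 J.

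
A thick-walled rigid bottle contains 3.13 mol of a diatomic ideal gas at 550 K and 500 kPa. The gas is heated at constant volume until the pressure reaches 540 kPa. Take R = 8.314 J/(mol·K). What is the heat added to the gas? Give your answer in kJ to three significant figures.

Constant volume ⇒ W = 0, so Q = ΔU = nCᵥΔT with Cᵥ = 5R/2 = 20.79 J/(mol·K).
At constant V, T₂/T₁ = P₂/P₁ ⇒ ΔT = T₁(P₂/P₁ − 1) = 550·(540/500 − 1) = 44 K.
ΔU = (3.13)(20.79)(44) = 2863 J.

Q ≈ 2.86 kJ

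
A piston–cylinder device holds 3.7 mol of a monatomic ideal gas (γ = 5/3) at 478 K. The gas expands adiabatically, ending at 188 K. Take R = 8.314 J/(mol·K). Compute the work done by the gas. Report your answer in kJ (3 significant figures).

Adiabatic ⇒ Q = 0, so W_by = −ΔU = nCᵥ(T₁ − T₂).
Cᵥ = 3R/2 = 12.47 J/(mol·K).
W = (3.7)(12.47)(478 − 188) = 13381 J.

W ≈ 13.4 kJ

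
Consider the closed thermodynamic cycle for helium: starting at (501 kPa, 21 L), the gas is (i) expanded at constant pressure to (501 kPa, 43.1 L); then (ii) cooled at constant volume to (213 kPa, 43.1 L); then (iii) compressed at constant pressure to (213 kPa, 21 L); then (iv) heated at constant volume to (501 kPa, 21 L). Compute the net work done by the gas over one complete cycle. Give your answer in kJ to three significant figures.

Constant-volume legs do no work.
W(i) = (501)(43.1 − 21) = 11072 J; W(iii) = (213)(21 − 43.1) = -4707 J.
W_net = 11072 − 4707 = 6365 J (the clockwise enclosed area).

W_net ≈ 6.36 kJ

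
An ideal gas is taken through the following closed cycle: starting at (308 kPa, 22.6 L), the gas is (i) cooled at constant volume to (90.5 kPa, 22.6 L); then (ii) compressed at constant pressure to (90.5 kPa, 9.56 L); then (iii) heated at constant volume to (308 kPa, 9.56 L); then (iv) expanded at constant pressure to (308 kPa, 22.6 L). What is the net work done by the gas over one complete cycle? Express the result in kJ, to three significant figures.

Constant-volume legs do no work.
W(ii) = (90.5)(9.56 − 22.6) = -1180 J; W(iv) = (308)(22.6 − 9.56) = 4016 J.
W_net = -1180 + 4016 = 2836 J (the clockwise enclosed area).

W_net ≈ 2.84 kJ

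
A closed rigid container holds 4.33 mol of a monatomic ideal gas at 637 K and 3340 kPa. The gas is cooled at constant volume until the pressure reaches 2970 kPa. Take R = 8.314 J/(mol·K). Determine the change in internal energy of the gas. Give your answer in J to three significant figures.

Constant volume ⇒ W = 0, so Q = ΔU = nCᵥΔT with Cᵥ = 3R/2 = 12.47 J/(mol·K).
At constant V, T₂/T₁ = P₂/P₁ ⇒ ΔT = T₁(P₂/P₁ − 1) = 637·(2970/3340 − 1) = -70.57 K.
ΔU = (4.33)(12.47)(-70.57) = -3811 J.

ΔU ≈ -3810 J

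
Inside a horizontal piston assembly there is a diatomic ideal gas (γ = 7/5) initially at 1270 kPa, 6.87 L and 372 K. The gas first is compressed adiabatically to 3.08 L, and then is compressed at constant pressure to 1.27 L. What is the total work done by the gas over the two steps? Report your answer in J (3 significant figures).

Step 1 (adiabatic): W = (P₁V₁ − P₂V₂)/(γ−1) = (8725 − 12026)/0.4 = -8253 J.
After step 1: P = 3905 kPa, V = 3.08 L, T = 512.7 K.
Step 2 (isobaric): W = PΔV = (3905 kPa)(1.27 − 3.08 L) = -7067 J.
W_total = -8253 − 7067 = -15320 J.

W_total ≈ -15300 J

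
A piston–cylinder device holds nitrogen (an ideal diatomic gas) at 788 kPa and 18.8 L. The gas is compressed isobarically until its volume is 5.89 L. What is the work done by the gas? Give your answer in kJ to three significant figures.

W ≈ -10.2 kJ

Isobaric: W = P ΔV.
W = (788 kPa)(5.89 − 18.8 L) = (788)(-12.91) = -10173 J.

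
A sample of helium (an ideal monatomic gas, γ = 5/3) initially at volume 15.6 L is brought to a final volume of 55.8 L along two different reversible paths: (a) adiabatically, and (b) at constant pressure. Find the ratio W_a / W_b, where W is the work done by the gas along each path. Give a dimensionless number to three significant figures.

W_a / W_b ≈ 0.333

Path (a) adiabatic: W = P₁V₁(1 − (V₁/V₂)^(γ−1))/(γ−1) → W_a/(P₁V₁) = 0.8587.
Path (b) isobaric: W = P₁(V₂ − V₁) → W_b/(P₁V₁) = 2.577.
W_a / W_b = 0.8587 / 2.577 = 0.3332.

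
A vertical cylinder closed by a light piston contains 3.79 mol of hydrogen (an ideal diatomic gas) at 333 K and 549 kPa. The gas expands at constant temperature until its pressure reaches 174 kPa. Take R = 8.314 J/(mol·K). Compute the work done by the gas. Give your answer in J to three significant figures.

Isothermal process: W = nRT ln(V₂/V₁) = nRT ln(P₁/P₂).
W = (3.79)(8.314)(333) × ln(549/174)
  = 10493 × ln(3.155) = 10493 × 1.149
W_by_gas = 12057 J.

W ≈ 12100 J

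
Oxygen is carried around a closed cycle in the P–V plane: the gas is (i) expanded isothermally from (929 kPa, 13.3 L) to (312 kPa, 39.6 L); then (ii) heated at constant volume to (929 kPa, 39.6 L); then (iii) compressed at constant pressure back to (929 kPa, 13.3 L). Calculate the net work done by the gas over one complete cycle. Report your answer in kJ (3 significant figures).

W_net ≈ -11.0 kJ

Leg (i): W = PᵢVᵢ ln(V_f/Vᵢ) = (12356) ln(39.6/13.3) = 13481 J.
Leg (ii): W = 0.
Leg (iii): W = PΔV = (929)(13.3 − 39.6) = -24433 J.
W_net = 13481 − 24433 = -10952 J.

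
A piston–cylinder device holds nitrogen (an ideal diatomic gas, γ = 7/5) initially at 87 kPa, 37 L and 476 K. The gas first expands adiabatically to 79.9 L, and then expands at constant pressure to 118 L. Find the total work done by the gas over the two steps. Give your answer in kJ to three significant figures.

Step 1 (adiabatic): W = (P₁V₁ − P₂V₂)/(γ−1) = (3219 − 2366)/0.4 = 2133 J.
After step 1: P = 29.61 kPa, V = 79.9 L, T = 349.8 K.
Step 2 (isobaric): W = PΔV = (29.61 kPa)(118 − 79.9 L) = 1128 J.
W_total = 2133 + 1128 = 3261 J.

W_total ≈ 3.26 kJ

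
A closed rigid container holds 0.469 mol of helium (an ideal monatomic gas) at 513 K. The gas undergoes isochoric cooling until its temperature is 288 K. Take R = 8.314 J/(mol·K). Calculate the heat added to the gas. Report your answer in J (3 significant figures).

Q ≈ -1320 J

Constant volume ⇒ W = 0, so Q = ΔU = nCᵥΔT with Cᵥ = 3R/2 = 12.47 J/(mol·K).
ΔU = (0.469)(12.47)(288 − 513) = -1316 J.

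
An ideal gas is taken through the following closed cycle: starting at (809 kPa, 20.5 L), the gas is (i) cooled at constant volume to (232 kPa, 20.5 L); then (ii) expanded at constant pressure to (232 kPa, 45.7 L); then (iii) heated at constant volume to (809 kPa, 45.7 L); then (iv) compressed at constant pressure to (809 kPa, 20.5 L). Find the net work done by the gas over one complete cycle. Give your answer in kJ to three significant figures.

W_net ≈ -14.5 kJ

Constant-volume legs do no work.
W(ii) = (232)(45.7 − 20.5) = 5846 J; W(iv) = (809)(20.5 − 45.7) = -20387 J.
W_net = 5846 − 20387 = -14540 J (the counter-clockwise enclosed area).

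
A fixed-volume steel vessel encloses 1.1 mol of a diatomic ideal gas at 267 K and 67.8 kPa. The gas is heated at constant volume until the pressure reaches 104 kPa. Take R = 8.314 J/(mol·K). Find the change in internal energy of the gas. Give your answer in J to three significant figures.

ΔU ≈ 3260 J

Constant volume ⇒ W = 0, so Q = ΔU = nCᵥΔT with Cᵥ = 5R/2 = 20.79 J/(mol·K).
At constant V, T₂/T₁ = P₂/P₁ ⇒ ΔT = T₁(P₂/P₁ − 1) = 267·(104/67.8 − 1) = 142.6 K.
ΔU = (1.1)(20.79)(142.6) = 3259 J.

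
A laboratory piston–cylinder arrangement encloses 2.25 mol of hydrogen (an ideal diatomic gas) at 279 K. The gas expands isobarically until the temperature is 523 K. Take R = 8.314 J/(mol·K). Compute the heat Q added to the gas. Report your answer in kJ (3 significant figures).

Isobaric: W = nRΔT = (2.25)(8.314)(244) = 4564 J.
ΔU = nCᵥΔT with Cᵥ = 5R/2: ΔU = (2.25)(20.79)(244) = 11411 J.
Q = ΔU + W = 11411 + 4564 = 15975 J.

Q ≈ 16.0 kJ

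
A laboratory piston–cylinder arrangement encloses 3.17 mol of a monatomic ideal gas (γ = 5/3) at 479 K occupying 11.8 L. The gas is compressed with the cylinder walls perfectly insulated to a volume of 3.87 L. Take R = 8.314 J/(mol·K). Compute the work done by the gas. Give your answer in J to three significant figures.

Adiabatic: TV^(γ−1) = const with γ = 5/3.
T₂ = T₁ (V₁/V₂)^(γ−1) = 479 × (11.8/3.87)^0.667 = 479 × 2.103 = 1007 K.
W_by = nCᵥ(T₁ − T₂) = (3.17)(12.47)(479 − 1007) = -20881 J.

W ≈ -20900 J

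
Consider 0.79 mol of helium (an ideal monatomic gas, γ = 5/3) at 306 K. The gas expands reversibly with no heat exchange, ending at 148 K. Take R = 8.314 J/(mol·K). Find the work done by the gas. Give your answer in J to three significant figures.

W ≈ 1560 J

Adiabatic ⇒ Q = 0, so W_by = −ΔU = nCᵥ(T₁ − T₂).
Cᵥ = 3R/2 = 12.47 J/(mol·K).
W = (0.79)(12.47)(306 − 148) = 1557 J.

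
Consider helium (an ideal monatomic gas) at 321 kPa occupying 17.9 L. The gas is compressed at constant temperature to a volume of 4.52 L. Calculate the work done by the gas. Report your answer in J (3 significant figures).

W ≈ -7910 J

Isothermal: W = nRT ln(V₂/V₁) = P₁V₁ ln(V₂/V₁).
P₁V₁ = (321 kPa)(17.9 L) = 5746 J.
W = 5746 × ln(4.52/17.9) = 5746 × -1.376
W_by_gas = -7908 J.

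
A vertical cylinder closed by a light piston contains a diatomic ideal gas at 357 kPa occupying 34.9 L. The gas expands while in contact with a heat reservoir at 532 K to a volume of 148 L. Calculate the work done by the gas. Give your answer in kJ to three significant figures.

Isothermal: W = nRT ln(V₂/V₁) = P₁V₁ ln(V₂/V₁).
P₁V₁ = (357 kPa)(34.9 L) = 12459 J.
W = 12459 × ln(148/34.9) = 12459 × 1.445
W_by_gas = 18000 J.

W ≈ 18.0 kJ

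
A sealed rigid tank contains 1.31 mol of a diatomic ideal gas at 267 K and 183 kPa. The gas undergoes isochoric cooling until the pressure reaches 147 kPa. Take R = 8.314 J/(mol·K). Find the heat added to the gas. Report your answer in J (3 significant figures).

Constant volume ⇒ W = 0, so Q = ΔU = nCᵥΔT with Cᵥ = 5R/2 = 20.79 J/(mol·K).
At constant V, T₂/T₁ = P₂/P₁ ⇒ ΔT = T₁(P₂/P₁ − 1) = 267·(147/183 − 1) = -52.52 K.
ΔU = (1.31)(20.79)(-52.52) = -1430 J.

Q ≈ -1430 J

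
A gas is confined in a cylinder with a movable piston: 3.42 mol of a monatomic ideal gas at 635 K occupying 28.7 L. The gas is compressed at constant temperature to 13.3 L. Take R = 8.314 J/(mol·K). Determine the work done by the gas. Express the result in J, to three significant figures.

Isothermal: W = nRT ln(V₂/V₁).
W = (3.42)(8.314)(635) × ln(13.3/28.7)
  = 18056 × -0.7691
W_by_gas = -13887 J.

W ≈ -13900 J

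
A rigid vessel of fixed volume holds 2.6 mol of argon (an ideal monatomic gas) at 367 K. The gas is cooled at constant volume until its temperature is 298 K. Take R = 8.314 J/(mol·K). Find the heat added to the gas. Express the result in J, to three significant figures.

Q ≈ -2240 J

Constant volume ⇒ W = 0, so Q = ΔU = nCᵥΔT with Cᵥ = 3R/2 = 12.47 J/(mol·K).
ΔU = (2.6)(12.47)(298 − 367) = -2237 J.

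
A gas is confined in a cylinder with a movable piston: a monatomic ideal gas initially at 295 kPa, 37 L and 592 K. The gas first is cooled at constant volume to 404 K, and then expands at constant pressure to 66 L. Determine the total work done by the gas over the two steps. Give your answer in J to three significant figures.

W_total ≈ 5840 J

Step 1 (isochoric): W = 0 (constant volume).
After step 1: P = 201.3 kPa (V unchanged).
Step 2 (isobaric): W = PΔV = (201.3 kPa)(66 − 37 L) = 5838 J.
W_total = 0 + 5838 = 5838 J.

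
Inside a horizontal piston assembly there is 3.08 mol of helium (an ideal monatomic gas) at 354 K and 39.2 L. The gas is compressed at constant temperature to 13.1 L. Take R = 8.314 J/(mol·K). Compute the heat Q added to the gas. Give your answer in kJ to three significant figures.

Isothermal ⇒ ΔU = 0, so Q = W = nRT ln(V₂/V₁).
Q = (3.08)(8.314)(354) ln(13.1/39.2) = 9065 × -1.096 = -9936 J.

Q ≈ -9.94 kJ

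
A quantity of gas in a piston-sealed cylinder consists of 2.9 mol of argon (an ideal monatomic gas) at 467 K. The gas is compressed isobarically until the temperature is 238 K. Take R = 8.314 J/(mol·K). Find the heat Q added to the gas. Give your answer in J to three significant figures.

Isobaric: W = nRΔT = (2.9)(8.314)(-229) = -5521 J.
ΔU = nCᵥΔT with Cᵥ = 3R/2: ΔU = (2.9)(12.47)(-229) = -8282 J.
Q = ΔU + W = -8282 − 5521 = -13803 J.

Q ≈ -13800 J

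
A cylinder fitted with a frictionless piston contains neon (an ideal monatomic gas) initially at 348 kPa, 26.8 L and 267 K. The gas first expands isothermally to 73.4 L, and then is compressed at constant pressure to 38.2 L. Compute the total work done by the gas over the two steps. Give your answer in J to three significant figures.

Step 1 (isothermal): W = P₁V₁ ln(V₂/V₁) = (9326) ln(73.4/26.8) = 9397 J.
After step 1: P = 127.1 kPa, V = 73.4 L, T = 267 K.
Step 2 (isobaric): W = PΔV = (127.1 kPa)(38.2 − 73.4 L) = -4473 J.
W_total = 9397 − 4473 = 4924 J.

W_total ≈ 4920 J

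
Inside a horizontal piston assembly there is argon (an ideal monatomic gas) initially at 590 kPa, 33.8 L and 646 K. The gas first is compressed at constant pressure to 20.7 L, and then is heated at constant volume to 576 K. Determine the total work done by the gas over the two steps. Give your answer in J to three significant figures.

W_total ≈ -7730 J

Step 1 (isobaric): W = PΔV = (590 kPa)(20.7 − 33.8 L) = -7729 J.
Step 2 (isochoric): W = 0 (constant volume).
W_total = -7729 + 0 = -7729 J.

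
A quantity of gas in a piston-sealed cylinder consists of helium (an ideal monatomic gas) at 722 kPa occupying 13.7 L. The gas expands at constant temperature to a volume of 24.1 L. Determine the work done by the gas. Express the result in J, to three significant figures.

W ≈ 5590 J

Isothermal: W = nRT ln(V₂/V₁) = P₁V₁ ln(V₂/V₁).
P₁V₁ = (722 kPa)(13.7 L) = 9891 J.
W = 9891 × ln(24.1/13.7) = 9891 × 0.5648
W_by_gas = 5587 J.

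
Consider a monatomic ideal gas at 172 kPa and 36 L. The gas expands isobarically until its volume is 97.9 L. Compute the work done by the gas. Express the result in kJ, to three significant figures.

Isobaric: W = P ΔV.
W = (172 kPa)(97.9 − 36 L) = (172)(61.9) = 10647 J.

W ≈ 10.6 kJ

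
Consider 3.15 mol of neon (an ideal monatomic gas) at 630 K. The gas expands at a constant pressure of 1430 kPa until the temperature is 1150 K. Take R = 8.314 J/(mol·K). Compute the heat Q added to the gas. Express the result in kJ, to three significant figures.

Q ≈ 34.0 kJ

Isobaric: W = nRΔT = (3.15)(8.314)(520) = 13618 J.
ΔU = nCᵥΔT with Cᵥ = 3R/2: ΔU = (3.15)(12.47)(520) = 20427 J.
Q = ΔU + W = 20427 + 13618 = 34046 J.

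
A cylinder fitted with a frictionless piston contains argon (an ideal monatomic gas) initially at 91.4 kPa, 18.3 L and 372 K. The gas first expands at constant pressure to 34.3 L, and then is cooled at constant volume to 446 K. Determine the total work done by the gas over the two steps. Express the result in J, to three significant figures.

W_total ≈ 1460 J

Step 1 (isobaric): W = PΔV = (91.4 kPa)(34.3 − 18.3 L) = 1462 J.
Step 2 (isochoric): W = 0 (constant volume).
W_total = 1462 + 0 = 1462 J.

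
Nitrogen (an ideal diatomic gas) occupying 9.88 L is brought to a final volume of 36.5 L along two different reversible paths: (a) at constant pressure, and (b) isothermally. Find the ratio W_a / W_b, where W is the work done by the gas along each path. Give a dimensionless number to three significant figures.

W_a / W_b ≈ 2.06

Path (a) isobaric: W = P₁(V₂ − V₁) → W_a/(P₁V₁) = 2.694.
Path (b) isothermal: W = P₁V₁ ln(V₂/V₁) → W_b/(P₁V₁) = 1.307.
W_a / W_b = 2.694 / 1.307 = 2.062.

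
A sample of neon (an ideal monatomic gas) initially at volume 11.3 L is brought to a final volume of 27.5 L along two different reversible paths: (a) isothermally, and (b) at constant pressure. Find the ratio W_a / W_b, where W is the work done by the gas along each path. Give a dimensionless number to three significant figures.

W_a / W_b ≈ 0.620

Path (a) isothermal: W = P₁V₁ ln(V₂/V₁) → W_a/(P₁V₁) = 0.8894.
Path (b) isobaric: W = P₁(V₂ − V₁) → W_b/(P₁V₁) = 1.434.
W_a / W_b = 0.8894 / 1.434 = 0.6204.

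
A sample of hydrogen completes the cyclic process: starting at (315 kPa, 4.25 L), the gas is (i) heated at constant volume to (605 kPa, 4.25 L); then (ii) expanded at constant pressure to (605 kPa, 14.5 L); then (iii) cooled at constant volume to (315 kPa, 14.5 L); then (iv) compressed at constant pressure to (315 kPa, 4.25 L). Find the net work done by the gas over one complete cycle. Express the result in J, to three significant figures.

W_net ≈ 2970 J

Constant-volume legs do no work.
W(ii) = (605)(14.5 − 4.25) = 6201 J; W(iv) = (315)(4.25 − 14.5) = -3229 J.
W_net = 6201 − 3229 = 2972 J (the clockwise enclosed area).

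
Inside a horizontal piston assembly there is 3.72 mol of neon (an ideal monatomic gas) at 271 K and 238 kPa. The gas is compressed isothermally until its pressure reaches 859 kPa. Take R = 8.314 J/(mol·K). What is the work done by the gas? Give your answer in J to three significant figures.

Isothermal process: W = nRT ln(V₂/V₁) = nRT ln(P₁/P₂).
W = (3.72)(8.314)(271) × ln(238/859)
  = 8382 × ln(0.2771) = 8382 × -1.283
W_by_gas = -10758 J.

W ≈ -10800 J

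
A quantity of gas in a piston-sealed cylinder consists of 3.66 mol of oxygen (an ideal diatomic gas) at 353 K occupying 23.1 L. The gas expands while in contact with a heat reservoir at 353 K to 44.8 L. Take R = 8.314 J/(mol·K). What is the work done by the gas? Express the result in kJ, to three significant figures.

Isothermal: W = nRT ln(V₂/V₁).
W = (3.66)(8.314)(353) × ln(44.8/23.1)
  = 10742 × 0.6624
W_by_gas = 7115 J.

W ≈ 7.11 kJ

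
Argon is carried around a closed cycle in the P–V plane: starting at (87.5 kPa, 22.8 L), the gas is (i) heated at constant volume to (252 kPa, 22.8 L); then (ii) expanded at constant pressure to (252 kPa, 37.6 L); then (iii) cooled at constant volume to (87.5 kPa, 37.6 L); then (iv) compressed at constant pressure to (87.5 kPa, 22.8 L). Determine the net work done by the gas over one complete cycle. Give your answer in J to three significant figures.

Constant-volume legs do no work.
W(ii) = (252)(37.6 − 22.8) = 3730 J; W(iv) = (87.5)(22.8 − 37.6) = -1295 J.
W_net = 3730 − 1295 = 2435 J (the clockwise enclosed area).

W_net ≈ 2430 J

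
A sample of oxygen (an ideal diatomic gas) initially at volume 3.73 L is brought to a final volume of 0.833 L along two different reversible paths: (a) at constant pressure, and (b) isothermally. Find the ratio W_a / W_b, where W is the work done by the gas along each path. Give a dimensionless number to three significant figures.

Path (a) isobaric: W = P₁(V₂ − V₁) → W_a/(P₁V₁) = -0.7767.
Path (b) isothermal: W = P₁V₁ ln(V₂/V₁) → W_b/(P₁V₁) = -1.499.
W_a / W_b = -0.7767 / -1.499 = 0.5181.

W_a / W_b ≈ 0.518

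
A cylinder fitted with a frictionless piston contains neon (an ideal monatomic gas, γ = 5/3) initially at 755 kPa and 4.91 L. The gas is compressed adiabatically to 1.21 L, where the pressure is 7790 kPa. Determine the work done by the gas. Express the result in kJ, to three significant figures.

Adiabatic: W = (P₁V₁ − P₂V₂)/(γ − 1) with γ = 5/3.
P₁V₁ = 3707 J, P₂V₂ = 9426 J.
W = (3707 − 9426) / 0.6667 = -8578 J.

W ≈ -8.58 kJ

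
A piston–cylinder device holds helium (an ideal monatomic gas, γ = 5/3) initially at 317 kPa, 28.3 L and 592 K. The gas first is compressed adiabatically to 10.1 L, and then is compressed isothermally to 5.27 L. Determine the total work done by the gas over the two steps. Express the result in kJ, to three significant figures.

Step 1 (adiabatic): W = (P₁V₁ − P₂V₂)/(γ−1) = (8971 − 17830)/0.667 = -13289 J.
After step 1: P = 1765 kPa, V = 10.1 L, T = 1177 K.
Step 2 (isothermal): W = P₁V₁ ln(V₂/V₁) = (17830) ln(5.27/10.1) = -11599 J.
W_total = -13289 − 11599 = -24887 J.

W_total ≈ -24.9 kJ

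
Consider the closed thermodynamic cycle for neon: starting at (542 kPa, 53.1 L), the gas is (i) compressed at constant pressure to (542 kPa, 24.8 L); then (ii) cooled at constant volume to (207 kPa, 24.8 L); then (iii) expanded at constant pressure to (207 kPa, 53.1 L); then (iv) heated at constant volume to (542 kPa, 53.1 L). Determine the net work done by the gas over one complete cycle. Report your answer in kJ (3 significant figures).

Constant-volume legs do no work.
W(i) = (542)(24.8 − 53.1) = -15339 J; W(iii) = (207)(53.1 − 24.8) = 5858 J.
W_net = -15339 + 5858 = -9480 J (the counter-clockwise enclosed area).

W_net ≈ -9.48 kJ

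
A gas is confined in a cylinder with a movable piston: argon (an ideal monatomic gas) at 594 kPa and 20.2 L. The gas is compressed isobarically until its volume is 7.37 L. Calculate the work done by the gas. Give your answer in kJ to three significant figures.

W ≈ -7.62 kJ

Isobaric: W = P ΔV.
W = (594 kPa)(7.37 − 20.2 L) = (594)(-12.83) = -7621 J.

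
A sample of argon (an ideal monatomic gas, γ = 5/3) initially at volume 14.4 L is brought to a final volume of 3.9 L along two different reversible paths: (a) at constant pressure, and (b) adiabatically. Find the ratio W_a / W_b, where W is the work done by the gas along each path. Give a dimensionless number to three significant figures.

W_a / W_b ≈ 0.350

Path (a) isobaric: W = P₁(V₂ − V₁) → W_a/(P₁V₁) = -0.7292.
Path (b) adiabatic: W = P₁V₁(1 − (V₁/V₂)^(γ−1))/(γ−1) → W_b/(P₁V₁) = -2.083.
W_a / W_b = -0.7292 / -2.083 = 0.35.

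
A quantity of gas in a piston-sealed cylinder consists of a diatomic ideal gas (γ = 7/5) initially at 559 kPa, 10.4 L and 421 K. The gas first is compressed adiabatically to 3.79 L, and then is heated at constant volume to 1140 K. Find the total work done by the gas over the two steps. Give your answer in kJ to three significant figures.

Step 1 (adiabatic): W = (P₁V₁ − P₂V₂)/(γ−1) = (5814 − 8706)/0.4 = -7230 J.
Step 2 (isochoric): W = 0 (constant volume).
W_total = -7230 + 0 = -7230 J.

W_total ≈ -7.23 kJ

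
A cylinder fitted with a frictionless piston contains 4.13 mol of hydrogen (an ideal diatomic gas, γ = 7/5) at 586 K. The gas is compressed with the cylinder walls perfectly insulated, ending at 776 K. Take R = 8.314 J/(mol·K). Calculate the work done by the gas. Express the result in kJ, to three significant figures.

W ≈ -16.3 kJ

Adiabatic ⇒ Q = 0, so W_by = −ΔU = nCᵥ(T₁ − T₂).
Cᵥ = 5R/2 = 20.79 J/(mol·K).
W = (4.13)(20.79)(586 − 776) = -16310 J.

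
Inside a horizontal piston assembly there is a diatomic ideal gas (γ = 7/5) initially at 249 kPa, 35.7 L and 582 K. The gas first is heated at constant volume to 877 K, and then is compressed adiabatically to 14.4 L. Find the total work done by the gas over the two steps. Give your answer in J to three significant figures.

Step 1 (isochoric): W = 0 (constant volume).
After step 1: P = 375.2 kPa (V unchanged).
Step 2 (adiabatic): W = (P₁V₁ − P₂V₂)/(γ−1) = (13395 − 19260)/0.4 = -14664 J.
W_total = 0 − 14664 = -14664 J.

W_total ≈ -14700 J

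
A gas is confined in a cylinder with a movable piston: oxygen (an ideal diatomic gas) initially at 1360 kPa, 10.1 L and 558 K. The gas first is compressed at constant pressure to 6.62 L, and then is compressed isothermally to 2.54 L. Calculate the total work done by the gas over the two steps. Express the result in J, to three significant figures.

W_total ≈ -13400 J

Step 1 (isobaric): W = PΔV = (1360 kPa)(6.62 − 10.1 L) = -4733 J.
After step 1: P = 1360 kPa, V = 6.62 L, T = 365.7 K.
Step 2 (isothermal): W = P₁V₁ ln(V₂/V₁) = (9003) ln(2.54/6.62) = -8624 J.
W_total = -4733 − 8624 = -13357 J.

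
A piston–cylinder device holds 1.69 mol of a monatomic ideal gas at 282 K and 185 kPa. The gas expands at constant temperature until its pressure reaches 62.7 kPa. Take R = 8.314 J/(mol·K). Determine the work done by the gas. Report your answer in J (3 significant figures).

W ≈ 4290 J

Isothermal process: W = nRT ln(V₂/V₁) = nRT ln(P₁/P₂).
W = (1.69)(8.314)(282) × ln(185/62.7)
  = 3962 × ln(2.951) = 3962 × 1.082
W_by_gas = 4287 J.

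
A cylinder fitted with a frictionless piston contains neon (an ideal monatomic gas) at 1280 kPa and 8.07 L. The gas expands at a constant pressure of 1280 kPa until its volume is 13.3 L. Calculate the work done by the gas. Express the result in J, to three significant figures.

Isobaric: W = P ΔV.
W = (1280 kPa)(13.3 − 8.07 L) = (1280)(5.23) = 6694 J.

W ≈ 6690 J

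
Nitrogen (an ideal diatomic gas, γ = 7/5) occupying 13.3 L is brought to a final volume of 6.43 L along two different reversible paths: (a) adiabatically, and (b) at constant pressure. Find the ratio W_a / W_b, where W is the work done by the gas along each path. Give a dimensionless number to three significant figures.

W_a / W_b ≈ 1.63

Path (a) adiabatic: W = P₁V₁(1 − (V₁/V₂)^(γ−1))/(γ−1) → W_a/(P₁V₁) = -0.8435.
Path (b) isobaric: W = P₁(V₂ − V₁) → W_b/(P₁V₁) = -0.5165.
W_a / W_b = -0.8435 / -0.5165 = 1.633.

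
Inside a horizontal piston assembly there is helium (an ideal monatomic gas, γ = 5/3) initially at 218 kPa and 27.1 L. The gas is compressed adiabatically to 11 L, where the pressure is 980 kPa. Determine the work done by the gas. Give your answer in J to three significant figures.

Adiabatic: W = (P₁V₁ − P₂V₂)/(γ − 1) with γ = 5/3.
P₁V₁ = 5908 J, P₂V₂ = 10780 J.
W = (5908 − 10780) / 0.6667 = -7308 J.

W ≈ -7310 J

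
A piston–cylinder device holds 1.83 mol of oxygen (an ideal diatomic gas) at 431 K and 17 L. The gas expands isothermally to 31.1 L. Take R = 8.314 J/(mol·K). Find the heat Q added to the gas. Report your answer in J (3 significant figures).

Isothermal ⇒ ΔU = 0, so Q = W = nRT ln(V₂/V₁).
Q = (1.83)(8.314)(431) ln(31.1/17) = 6558 × 0.604 = 3961 J.

Q ≈ 3960 J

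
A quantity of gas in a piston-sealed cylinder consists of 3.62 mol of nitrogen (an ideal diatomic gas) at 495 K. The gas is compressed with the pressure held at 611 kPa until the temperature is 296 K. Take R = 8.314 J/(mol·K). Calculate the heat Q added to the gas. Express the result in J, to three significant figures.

Q ≈ -21000 J

Isobaric: W = nRΔT = (3.62)(8.314)(-199) = -5989 J.
ΔU = nCᵥΔT with Cᵥ = 5R/2: ΔU = (3.62)(20.79)(-199) = -14973 J.
Q = ΔU + W = -14973 − 5989 = -20962 J.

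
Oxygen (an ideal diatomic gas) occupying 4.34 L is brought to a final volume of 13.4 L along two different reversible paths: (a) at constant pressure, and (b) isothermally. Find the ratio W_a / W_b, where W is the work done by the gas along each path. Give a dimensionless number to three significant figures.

W_a / W_b ≈ 1.85

Path (a) isobaric: W = P₁(V₂ − V₁) → W_a/(P₁V₁) = 2.088.
Path (b) isothermal: W = P₁V₁ ln(V₂/V₁) → W_b/(P₁V₁) = 1.127.
W_a / W_b = 2.088 / 1.127 = 1.852.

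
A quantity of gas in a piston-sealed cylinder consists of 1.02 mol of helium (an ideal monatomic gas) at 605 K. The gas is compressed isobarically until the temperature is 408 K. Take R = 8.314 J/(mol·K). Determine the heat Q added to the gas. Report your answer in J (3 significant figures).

Q ≈ -4180 J

Isobaric: W = nRΔT = (1.02)(8.314)(-197) = -1671 J.
ΔU = nCᵥΔT with Cᵥ = 3R/2: ΔU = (1.02)(12.47)(-197) = -2506 J.
Q = ΔU + W = -2506 − 1671 = -4177 J.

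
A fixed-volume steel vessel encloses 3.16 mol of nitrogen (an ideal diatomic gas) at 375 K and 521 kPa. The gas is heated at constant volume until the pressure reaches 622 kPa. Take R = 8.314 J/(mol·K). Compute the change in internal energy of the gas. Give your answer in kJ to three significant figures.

Constant volume ⇒ W = 0, so Q = ΔU = nCᵥΔT with Cᵥ = 5R/2 = 20.79 J/(mol·K).
At constant V, T₂/T₁ = P₂/P₁ ⇒ ΔT = T₁(P₂/P₁ − 1) = 375·(622/521 − 1) = 72.7 K.
ΔU = (3.16)(20.79)(72.7) = 4775 J.

ΔU ≈ 4.77 kJ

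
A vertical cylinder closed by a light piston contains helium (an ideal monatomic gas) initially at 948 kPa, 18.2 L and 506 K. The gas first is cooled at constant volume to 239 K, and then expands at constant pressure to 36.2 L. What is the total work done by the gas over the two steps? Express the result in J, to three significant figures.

W_total ≈ 8060 J

Step 1 (isochoric): W = 0 (constant volume).
After step 1: P = 447.8 kPa (V unchanged).
Step 2 (isobaric): W = PΔV = (447.8 kPa)(36.2 − 18.2 L) = 8060 J.
W_total = 0 + 8060 = 8060 J.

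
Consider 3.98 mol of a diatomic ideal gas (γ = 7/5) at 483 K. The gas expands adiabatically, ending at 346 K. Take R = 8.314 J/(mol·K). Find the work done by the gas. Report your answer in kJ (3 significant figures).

Adiabatic ⇒ Q = 0, so W_by = −ΔU = nCᵥ(T₁ − T₂).
Cᵥ = 5R/2 = 20.79 J/(mol·K).
W = (3.98)(20.79)(483 − 346) = 11333 J.

W ≈ 11.3 kJ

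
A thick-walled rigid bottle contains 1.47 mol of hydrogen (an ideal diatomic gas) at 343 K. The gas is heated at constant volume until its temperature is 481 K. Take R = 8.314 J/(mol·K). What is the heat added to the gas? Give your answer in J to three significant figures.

Constant volume ⇒ W = 0, so Q = ΔU = nCᵥΔT with Cᵥ = 5R/2 = 20.79 J/(mol·K).
ΔU = (1.47)(20.79)(481 − 343) = 4216 J.

Q ≈ 4220 J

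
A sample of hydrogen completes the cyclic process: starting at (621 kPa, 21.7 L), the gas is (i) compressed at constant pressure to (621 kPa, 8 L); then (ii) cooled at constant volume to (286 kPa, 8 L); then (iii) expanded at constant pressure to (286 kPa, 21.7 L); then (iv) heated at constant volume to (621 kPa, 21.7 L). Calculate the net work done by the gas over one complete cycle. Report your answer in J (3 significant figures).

Constant-volume legs do no work.
W(i) = (621)(8 − 21.7) = -8508 J; W(iii) = (286)(21.7 − 8) = 3918 J.
W_net = -8508 + 3918 = -4589 J (the counter-clockwise enclosed area).

W_net ≈ -4590 J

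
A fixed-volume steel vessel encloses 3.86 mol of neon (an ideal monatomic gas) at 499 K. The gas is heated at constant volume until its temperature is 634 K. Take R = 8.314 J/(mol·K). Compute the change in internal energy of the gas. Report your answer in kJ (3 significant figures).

Constant volume ⇒ W = 0, so Q = ΔU = nCᵥΔT with Cᵥ = 3R/2 = 12.47 J/(mol·K).
ΔU = (3.86)(12.47)(634 − 499) = 6499 J.

ΔU ≈ 6.50 kJ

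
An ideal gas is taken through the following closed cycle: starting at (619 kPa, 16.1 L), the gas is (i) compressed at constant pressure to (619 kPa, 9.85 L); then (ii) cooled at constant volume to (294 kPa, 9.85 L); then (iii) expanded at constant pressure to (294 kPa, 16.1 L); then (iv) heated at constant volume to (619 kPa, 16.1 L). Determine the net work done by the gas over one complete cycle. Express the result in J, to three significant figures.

Constant-volume legs do no work.
W(i) = (619)(9.85 − 16.1) = -3869 J; W(iii) = (294)(16.1 − 9.85) = 1838 J.
W_net = -3869 + 1838 = -2031 J (the counter-clockwise enclosed area).

W_net ≈ -2030 J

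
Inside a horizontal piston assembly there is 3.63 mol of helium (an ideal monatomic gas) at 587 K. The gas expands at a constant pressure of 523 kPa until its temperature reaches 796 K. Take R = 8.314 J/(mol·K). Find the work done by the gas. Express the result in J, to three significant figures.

Isobaric: W = P ΔV = nR ΔT.
W = (3.63)(8.314)(796 − 587) = 6308 J.

W ≈ 6310 J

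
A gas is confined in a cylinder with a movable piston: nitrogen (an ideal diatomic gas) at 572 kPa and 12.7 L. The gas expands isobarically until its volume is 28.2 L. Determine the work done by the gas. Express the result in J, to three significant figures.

W ≈ 8870 J

Isobaric: W = P ΔV.
W = (572 kPa)(28.2 − 12.7 L) = (572)(15.5) = 8866 J.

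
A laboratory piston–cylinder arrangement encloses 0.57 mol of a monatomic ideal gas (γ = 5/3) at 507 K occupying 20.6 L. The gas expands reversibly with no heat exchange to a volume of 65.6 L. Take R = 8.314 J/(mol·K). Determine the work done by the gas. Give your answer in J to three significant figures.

W ≈ 1940 J

Adiabatic: TV^(γ−1) = const with γ = 5/3.
T₂ = T₁ (V₁/V₂)^(γ−1) = 507 × (20.6/65.6)^0.667 = 507 × 0.462 = 234.2 K.
W_by = nCᵥ(T₁ − T₂) = (0.57)(12.47)(507 − 234.2) = 1939 J.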